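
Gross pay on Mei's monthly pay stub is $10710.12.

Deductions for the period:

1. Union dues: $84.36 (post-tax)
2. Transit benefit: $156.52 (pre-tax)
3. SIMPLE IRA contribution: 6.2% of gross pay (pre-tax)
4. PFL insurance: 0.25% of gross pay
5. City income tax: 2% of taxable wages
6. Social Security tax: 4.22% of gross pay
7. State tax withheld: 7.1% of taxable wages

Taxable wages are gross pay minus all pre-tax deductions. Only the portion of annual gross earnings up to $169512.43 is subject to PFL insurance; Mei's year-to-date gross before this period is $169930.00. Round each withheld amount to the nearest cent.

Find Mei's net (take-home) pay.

$8453.29

SIMPLE IRA contribution: $10710.12 × 0.062 = $664.03
Transit benefit: $156.52
Pre-tax total = $664.03 + $156.52 = $820.55
Taxable wages = $10710.12 − $820.55 = $9889.57
State tax withheld: $9889.57 × 0.071 = $702.16
City income tax: $9889.57 × 0.02 = $197.79
Social Security tax: $10710.12 × 0.0422 = $451.97
PFL insurance: annual cap $169512.43 already reached (YTD $169930.00), so $0.00
Union dues: $84.36
Total deductions = $664.03 + $156.52 + $702.16 + $197.79 + $451.97 + $0.00 + $84.36 = $2256.83
Net pay = $10710.12 − $2256.83 = $8453.29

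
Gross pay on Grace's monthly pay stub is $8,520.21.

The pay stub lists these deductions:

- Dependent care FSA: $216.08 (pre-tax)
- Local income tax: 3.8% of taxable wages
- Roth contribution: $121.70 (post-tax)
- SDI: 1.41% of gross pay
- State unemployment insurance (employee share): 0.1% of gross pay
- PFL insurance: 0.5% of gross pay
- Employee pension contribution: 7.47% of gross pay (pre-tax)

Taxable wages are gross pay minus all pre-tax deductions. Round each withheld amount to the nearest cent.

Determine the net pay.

$7,083.35

Employee pension contribution: $8,520.21 × 0.0747 = $636.46
Dependent care FSA: $216.08
Pre-tax total = $636.46 + $216.08 = $852.54
Taxable wages = $8,520.21 − $852.54 = $7,667.67
Local income tax: $7,667.67 × 0.038 = $291.37
State unemployment insurance (employee share): $8,520.21 × 0.001 = $8.52
PFL insurance: $8,520.21 × 0.005 = $42.60
SDI: $8,520.21 × 0.0141 = $120.13
Roth contribution: $121.70
Total deductions = $636.46 + $216.08 + $291.37 + $8.52 + $42.60 + $120.13 + $121.70 = $1,436.86
Net pay = $8,520.21 − $1,436.86 = $7,083.35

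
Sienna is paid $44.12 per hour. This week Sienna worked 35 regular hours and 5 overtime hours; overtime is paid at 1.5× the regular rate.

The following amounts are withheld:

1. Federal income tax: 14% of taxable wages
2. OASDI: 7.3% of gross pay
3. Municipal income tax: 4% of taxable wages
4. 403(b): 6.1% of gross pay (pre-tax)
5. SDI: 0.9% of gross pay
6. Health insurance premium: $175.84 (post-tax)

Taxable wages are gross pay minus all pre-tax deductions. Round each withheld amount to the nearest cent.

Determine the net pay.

$1,114.19

Regular pay: 35 × $44.12 = $1,544.20
Overtime pay: 5 × $44.12 × 1.5 = $330.90
Gross pay = $1,544.20 + $330.90 = $1,875.10
403(b): $1,875.10 × 0.061 = $114.38
Taxable wages = $1,875.10 − $114.38 = $1,760.72
Municipal income tax: $1,760.72 × 0.04 = $70.43
Federal income tax: $1,760.72 × 0.14 = $246.50
OASDI: $1,875.10 × 0.073 = $136.88
SDI: $1,875.10 × 0.009 = $16.88
Health insurance premium: $175.84
Total deductions = $114.38 + $70.43 + $246.50 + $136.88 + $16.88 + $175.84 = $760.91
Net pay = $1,875.10 − $760.91 = $1,114.19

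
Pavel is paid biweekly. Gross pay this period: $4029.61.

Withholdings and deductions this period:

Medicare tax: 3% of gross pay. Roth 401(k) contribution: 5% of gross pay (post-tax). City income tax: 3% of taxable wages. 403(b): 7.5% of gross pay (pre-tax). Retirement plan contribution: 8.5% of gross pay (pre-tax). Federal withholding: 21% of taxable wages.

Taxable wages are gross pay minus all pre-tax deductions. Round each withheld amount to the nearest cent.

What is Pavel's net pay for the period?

Retirement plan contribution: $4029.61 × 0.085 = $342.52
403(b): $4029.61 × 0.075 = $302.22
Pre-tax total = $342.52 + $302.22 = $644.74
Taxable wages = $4029.61 − $644.74 = $3384.87
City income tax: $3384.87 × 0.03 = $101.55
Federal withholding: $3384.87 × 0.21 = $710.82
Medicare tax: $4029.61 × 0.03 = $120.89
Roth 401(k) contribution: $4029.61 × 0.05 = $201.48
Total deductions = $342.52 + $302.22 + $101.55 + $710.82 + $120.89 + $201.48 = $1779.48
Net pay = $4029.61 − $1779.48 = $2250.13

$2250.13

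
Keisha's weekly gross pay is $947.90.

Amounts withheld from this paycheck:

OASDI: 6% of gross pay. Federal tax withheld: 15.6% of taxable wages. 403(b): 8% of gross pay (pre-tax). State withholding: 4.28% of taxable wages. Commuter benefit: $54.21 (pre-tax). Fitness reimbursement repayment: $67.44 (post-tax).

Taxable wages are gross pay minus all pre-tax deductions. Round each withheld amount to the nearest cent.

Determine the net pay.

$530.96

Commuter benefit: $54.21
403(b): $947.90 × 0.08 = $75.83
Pre-tax total = $54.21 + $75.83 = $130.04
Taxable wages = $947.90 − $130.04 = $817.86
State withholding: $817.86 × 0.0428 = $35.00
Federal tax withheld: $817.86 × 0.156 = $127.59
OASDI: $947.90 × 0.06 = $56.87
Fitness reimbursement repayment: $67.44
Total deductions = $54.21 + $75.83 + $35.00 + $127.59 + $56.87 + $67.44 = $416.94
Net pay = $947.90 − $416.94 = $530.96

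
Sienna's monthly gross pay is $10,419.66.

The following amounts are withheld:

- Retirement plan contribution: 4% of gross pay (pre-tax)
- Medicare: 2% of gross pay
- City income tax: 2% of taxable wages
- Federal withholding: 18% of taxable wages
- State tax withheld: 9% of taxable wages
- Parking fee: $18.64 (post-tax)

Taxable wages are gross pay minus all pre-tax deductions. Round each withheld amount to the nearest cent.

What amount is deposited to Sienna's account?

$6,875.00

Retirement plan contribution: $10,419.66 × 0.04 = $416.79
Taxable wages = $10,419.66 − $416.79 = $10,002.87
City income tax: $10,002.87 × 0.02 = $200.06
State tax withheld: $10,002.87 × 0.09 = $900.26
Federal withholding: $10,002.87 × 0.18 = $1,800.52
Medicare: $10,419.66 × 0.02 = $208.39
Parking fee: $18.64
Total deductions = $416.79 + $200.06 + $900.26 + $1,800.52 + $208.39 + $18.64 = $3,544.66
Net pay = $10,419.66 − $3,544.66 = $6,875.00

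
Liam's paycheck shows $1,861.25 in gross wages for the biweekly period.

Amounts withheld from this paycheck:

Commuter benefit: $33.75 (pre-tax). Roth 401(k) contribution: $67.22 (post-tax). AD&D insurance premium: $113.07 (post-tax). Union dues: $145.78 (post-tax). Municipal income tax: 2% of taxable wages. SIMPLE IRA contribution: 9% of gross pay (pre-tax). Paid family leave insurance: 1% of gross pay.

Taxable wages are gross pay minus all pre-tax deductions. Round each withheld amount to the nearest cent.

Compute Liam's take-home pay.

SIMPLE IRA contribution: $1,861.25 × 0.09 = $167.51
Commuter benefit: $33.75
Pre-tax total = $167.51 + $33.75 = $201.26
Taxable wages = $1,861.25 − $201.26 = $1,659.99
Municipal income tax: $1,659.99 × 0.02 = $33.20
Paid family leave insurance: $1,861.25 × 0.01 = $18.61
AD&D insurance premium: $113.07
Roth 401(k) contribution: $67.22
Union dues: $145.78
Total deductions = $167.51 + $33.75 + $33.20 + $18.61 + $113.07 + $67.22 + $145.78 = $579.14
Net pay = $1,861.25 − $579.14 = $1,282.11

$1,282.11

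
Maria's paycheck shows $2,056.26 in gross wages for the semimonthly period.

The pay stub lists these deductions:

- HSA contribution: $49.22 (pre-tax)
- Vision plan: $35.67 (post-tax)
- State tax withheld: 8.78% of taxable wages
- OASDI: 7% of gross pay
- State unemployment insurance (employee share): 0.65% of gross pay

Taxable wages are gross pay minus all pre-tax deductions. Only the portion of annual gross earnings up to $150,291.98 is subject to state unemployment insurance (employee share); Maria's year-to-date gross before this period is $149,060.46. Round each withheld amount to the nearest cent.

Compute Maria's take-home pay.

$1,643.21

HSA contribution: $49.22
Taxable wages = $2,056.26 − $49.22 = $2,007.04
State tax withheld: $2,007.04 × 0.0878 = $176.22
State unemployment insurance (employee share): only $150,291.98 − $149,060.46 = $1,231.52 of this check is subject → $1,231.52 × 0.0065 = $8.00
OASDI: $2,056.26 × 0.07 = $143.94
Vision plan: $35.67
Total deductions = $49.22 + $176.22 + $8.00 + $143.94 + $35.67 = $413.05
Net pay = $2,056.26 − $413.05 = $1,643.21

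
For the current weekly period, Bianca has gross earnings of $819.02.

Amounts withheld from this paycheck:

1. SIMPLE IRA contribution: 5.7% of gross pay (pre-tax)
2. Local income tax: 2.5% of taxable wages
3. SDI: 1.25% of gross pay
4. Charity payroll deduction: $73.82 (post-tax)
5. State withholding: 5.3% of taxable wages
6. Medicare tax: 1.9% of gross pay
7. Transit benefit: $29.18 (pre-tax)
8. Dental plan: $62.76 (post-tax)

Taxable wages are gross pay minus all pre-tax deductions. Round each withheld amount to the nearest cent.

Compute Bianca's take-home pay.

$522.81

Transit benefit: $29.18
SIMPLE IRA contribution: $819.02 × 0.057 = $46.68
Pre-tax total = $29.18 + $46.68 = $75.86
Taxable wages = $819.02 − $75.86 = $743.16
State withholding: $743.16 × 0.053 = $39.39
Local income tax: $743.16 × 0.025 = $18.58
Medicare tax: $819.02 × 0.019 = $15.56
SDI: $819.02 × 0.0125 = $10.24
Charity payroll deduction: $73.82
Dental plan: $62.76
Total deductions = $29.18 + $46.68 + $39.39 + $18.58 + $15.56 + $10.24 + $73.82 + $62.76 = $296.21
Net pay = $819.02 − $296.21 = $522.81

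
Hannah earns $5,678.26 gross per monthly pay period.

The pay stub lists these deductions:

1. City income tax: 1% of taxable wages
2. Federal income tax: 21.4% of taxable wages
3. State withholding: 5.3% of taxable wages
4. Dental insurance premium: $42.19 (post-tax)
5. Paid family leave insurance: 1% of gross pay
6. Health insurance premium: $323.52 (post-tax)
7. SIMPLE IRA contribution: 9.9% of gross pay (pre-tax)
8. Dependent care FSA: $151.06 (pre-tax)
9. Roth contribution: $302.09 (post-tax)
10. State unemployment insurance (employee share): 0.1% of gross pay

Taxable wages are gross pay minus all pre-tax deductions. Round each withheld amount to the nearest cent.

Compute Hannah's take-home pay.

$2,859.47

Dependent care FSA: $151.06
SIMPLE IRA contribution: $5,678.26 × 0.099 = $562.15
Pre-tax total = $151.06 + $562.15 = $713.21
Taxable wages = $5,678.26 − $713.21 = $4,965.05
Federal income tax: $4,965.05 × 0.214 = $1,062.52
State withholding: $4,965.05 × 0.053 = $263.15
City income tax: $4,965.05 × 0.01 = $49.65
State unemployment insurance (employee share): $5,678.26 × 0.001 = $5.68
Paid family leave insurance: $5,678.26 × 0.01 = $56.78
Health insurance premium: $323.52
Dental insurance premium: $42.19
Roth contribution: $302.09
Total deductions = $151.06 + $562.15 + $1,062.52 + $263.15 + $49.65 + $5.68 + $56.78 + $323.52 + $42.19 + $302.09 = $2,818.79
Net pay = $5,678.26 − $2,818.79 = $2,859.47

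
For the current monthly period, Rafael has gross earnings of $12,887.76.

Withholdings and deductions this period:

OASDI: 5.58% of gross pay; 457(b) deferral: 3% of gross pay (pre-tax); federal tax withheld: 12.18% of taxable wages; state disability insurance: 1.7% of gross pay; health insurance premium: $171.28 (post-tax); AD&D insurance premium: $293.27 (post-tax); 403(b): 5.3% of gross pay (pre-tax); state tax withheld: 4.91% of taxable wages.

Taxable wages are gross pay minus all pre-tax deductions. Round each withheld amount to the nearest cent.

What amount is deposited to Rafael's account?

$8,395.59

457(b) deferral: $12,887.76 × 0.03 = $386.63
403(b): $12,887.76 × 0.053 = $683.05
Pre-tax total = $386.63 + $683.05 = $1,069.68
Taxable wages = $12,887.76 − $1,069.68 = $11,818.08
State tax withheld: $11,818.08 × 0.0491 = $580.27
Federal tax withheld: $11,818.08 × 0.1218 = $1,439.44
OASDI: $12,887.76 × 0.0558 = $719.14
State disability insurance: $12,887.76 × 0.017 = $219.09
AD&D insurance premium: $293.27
Health insurance premium: $171.28
Total deductions = $386.63 + $683.05 + $580.27 + $1,439.44 + $719.14 + $219.09 + $293.27 + $171.28 = $4,492.17
Net pay = $12,887.76 − $4,492.17 = $8,395.59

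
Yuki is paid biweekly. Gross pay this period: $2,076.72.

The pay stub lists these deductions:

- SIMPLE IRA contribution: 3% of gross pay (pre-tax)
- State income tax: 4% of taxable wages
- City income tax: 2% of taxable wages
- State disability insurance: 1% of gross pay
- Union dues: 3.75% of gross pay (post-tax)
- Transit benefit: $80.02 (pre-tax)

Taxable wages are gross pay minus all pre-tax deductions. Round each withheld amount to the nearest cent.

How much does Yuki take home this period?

Transit benefit: $80.02
SIMPLE IRA contribution: $2,076.72 × 0.03 = $62.30
Pre-tax total = $80.02 + $62.30 = $142.32
Taxable wages = $2,076.72 − $142.32 = $1,934.40
State income tax: $1,934.40 × 0.04 = $77.38
City income tax: $1,934.40 × 0.02 = $38.69
State disability insurance: $2,076.72 × 0.01 = $20.77
Union dues: $2,076.72 × 0.0375 = $77.88
Total deductions = $80.02 + $62.30 + $77.38 + $38.69 + $20.77 + $77.88 = $357.04
Net pay = $2,076.72 − $357.04 = $1,719.68

$1,719.68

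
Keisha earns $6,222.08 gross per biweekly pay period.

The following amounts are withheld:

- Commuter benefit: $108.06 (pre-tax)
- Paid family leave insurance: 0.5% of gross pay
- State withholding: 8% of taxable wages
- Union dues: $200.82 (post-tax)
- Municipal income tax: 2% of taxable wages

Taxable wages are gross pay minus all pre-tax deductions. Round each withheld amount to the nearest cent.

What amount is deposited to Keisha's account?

$5,270.69

Commuter benefit: $108.06
Taxable wages = $6,222.08 − $108.06 = $6,114.02
Municipal income tax: $6,114.02 × 0.02 = $122.28
State withholding: $6,114.02 × 0.08 = $489.12
Paid family leave insurance: $6,222.08 × 0.005 = $31.11
Union dues: $200.82
Total deductions = $108.06 + $122.28 + $489.12 + $31.11 + $200.82 = $951.39
Net pay = $6,222.08 − $951.39 = $5,270.69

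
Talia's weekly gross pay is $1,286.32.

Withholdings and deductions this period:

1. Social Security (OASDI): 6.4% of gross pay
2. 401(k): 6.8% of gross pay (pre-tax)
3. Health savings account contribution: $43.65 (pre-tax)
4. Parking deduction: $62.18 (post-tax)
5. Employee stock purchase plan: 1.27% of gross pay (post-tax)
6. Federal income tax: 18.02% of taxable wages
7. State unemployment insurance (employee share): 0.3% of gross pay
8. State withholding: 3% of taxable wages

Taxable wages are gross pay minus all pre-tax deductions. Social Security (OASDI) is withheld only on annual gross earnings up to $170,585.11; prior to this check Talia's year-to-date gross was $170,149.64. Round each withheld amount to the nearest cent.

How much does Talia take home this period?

$802.12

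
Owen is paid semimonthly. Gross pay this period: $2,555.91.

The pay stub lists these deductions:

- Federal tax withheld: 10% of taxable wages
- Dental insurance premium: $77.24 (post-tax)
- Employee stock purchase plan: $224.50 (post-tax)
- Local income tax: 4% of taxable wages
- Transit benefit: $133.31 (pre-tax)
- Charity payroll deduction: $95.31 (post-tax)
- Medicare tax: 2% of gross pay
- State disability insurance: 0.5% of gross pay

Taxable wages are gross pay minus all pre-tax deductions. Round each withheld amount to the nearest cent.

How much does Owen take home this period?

$1,622.49

Transit benefit: $133.31
Taxable wages = $2,555.91 − $133.31 = $2,422.60
Federal tax withheld: $2,422.60 × 0.1 = $242.26
Local income tax: $2,422.60 × 0.04 = $96.90
State disability insurance: $2,555.91 × 0.005 = $12.78
Medicare tax: $2,555.91 × 0.02 = $51.12
Charity payroll deduction: $95.31
Dental insurance premium: $77.24
Employee stock purchase plan: $224.50
Total deductions = $133.31 + $242.26 + $96.90 + $12.78 + $51.12 + $95.31 + $77.24 + $224.50 = $933.42
Net pay = $2,555.91 − $933.42 = $1,622.49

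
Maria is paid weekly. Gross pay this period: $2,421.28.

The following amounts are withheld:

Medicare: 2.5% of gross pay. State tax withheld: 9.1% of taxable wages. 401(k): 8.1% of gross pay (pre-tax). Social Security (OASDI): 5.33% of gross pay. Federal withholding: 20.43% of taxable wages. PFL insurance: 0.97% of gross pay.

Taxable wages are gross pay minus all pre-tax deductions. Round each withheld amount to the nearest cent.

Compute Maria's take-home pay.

401(k): $2,421.28 × 0.081 = $196.12
Taxable wages = $2,421.28 − $196.12 = $2,225.16
Federal withholding: $2,225.16 × 0.2043 = $454.60
State tax withheld: $2,225.16 × 0.091 = $202.49
Social Security (OASDI): $2,421.28 × 0.0533 = $129.05
Medicare: $2,421.28 × 0.025 = $60.53
PFL insurance: $2,421.28 × 0.0097 = $23.49
Total deductions = $196.12 + $454.60 + $202.49 + $129.05 + $60.53 + $23.49 = $1,066.28
Net pay = $2,421.28 − $1,066.28 = $1,355.00

$1,355.00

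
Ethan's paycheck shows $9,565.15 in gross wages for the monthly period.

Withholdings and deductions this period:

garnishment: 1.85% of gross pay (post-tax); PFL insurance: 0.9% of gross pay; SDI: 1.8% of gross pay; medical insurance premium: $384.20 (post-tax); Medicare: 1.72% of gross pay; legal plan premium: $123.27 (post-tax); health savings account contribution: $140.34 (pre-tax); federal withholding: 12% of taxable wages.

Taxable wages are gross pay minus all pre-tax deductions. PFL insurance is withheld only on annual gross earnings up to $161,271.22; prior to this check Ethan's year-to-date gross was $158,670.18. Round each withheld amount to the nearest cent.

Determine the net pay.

$7,249.30

Health savings account contribution: $140.34
Taxable wages = $9,565.15 − $140.34 = $9,424.81
Federal withholding: $9,424.81 × 0.12 = $1,130.98
SDI: $9,565.15 × 0.018 = $172.17
PFL insurance: only $161,271.22 − $158,670.18 = $2,601.04 of this check is subject → $2,601.04 × 0.009 = $23.41
Medicare: $9,565.15 × 0.0172 = $164.52
Garnishment: $9,565.15 × 0.0185 = $176.96
Medical insurance premium: $384.20
Legal plan premium: $123.27
Total deductions = $140.34 + $1,130.98 + $172.17 + $23.41 + $164.52 + $176.96 + $384.20 + $123.27 = $2,315.85
Net pay = $9,565.15 − $2,315.85 = $7,249.30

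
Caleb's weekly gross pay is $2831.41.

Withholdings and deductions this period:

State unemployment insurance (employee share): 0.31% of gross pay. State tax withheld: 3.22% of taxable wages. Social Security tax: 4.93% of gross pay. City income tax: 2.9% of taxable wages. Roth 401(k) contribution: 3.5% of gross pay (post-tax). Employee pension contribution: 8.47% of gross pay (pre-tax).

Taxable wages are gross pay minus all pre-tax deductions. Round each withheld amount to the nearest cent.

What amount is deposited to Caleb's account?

$2185.51

Employee pension contribution: $2831.41 × 0.0847 = $239.82
Taxable wages = $2831.41 − $239.82 = $2591.59
City income tax: $2591.59 × 0.029 = $75.16
State tax withheld: $2591.59 × 0.0322 = $83.45
State unemployment insurance (employee share): $2831.41 × 0.0031 = $8.78
Social Security tax: $2831.41 × 0.0493 = $139.59
Roth 401(k) contribution: $2831.41 × 0.035 = $99.10
Total deductions = $239.82 + $75.16 + $83.45 + $8.78 + $139.59 + $99.10 = $645.90
Net pay = $2831.41 − $645.90 = $2185.51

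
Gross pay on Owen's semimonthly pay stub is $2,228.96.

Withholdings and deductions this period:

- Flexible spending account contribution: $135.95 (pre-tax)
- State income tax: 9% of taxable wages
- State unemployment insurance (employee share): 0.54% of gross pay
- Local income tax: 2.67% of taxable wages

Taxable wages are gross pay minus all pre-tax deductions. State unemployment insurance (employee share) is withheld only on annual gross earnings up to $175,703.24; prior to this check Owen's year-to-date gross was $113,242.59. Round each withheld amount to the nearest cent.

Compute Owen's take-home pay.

$1,836.72

Flexible spending account contribution: $135.95
Taxable wages = $2,228.96 − $135.95 = $2,093.01
State income tax: $2,093.01 × 0.09 = $188.37
Local income tax: $2,093.01 × 0.0267 = $55.88
State unemployment insurance (employee share): cap not yet reached, full $2,228.96 is subject → $2,228.96 × 0.0054 = $12.04
Total deductions = $135.95 + $188.37 + $55.88 + $12.04 = $392.24
Net pay = $2,228.96 − $392.24 = $1,836.72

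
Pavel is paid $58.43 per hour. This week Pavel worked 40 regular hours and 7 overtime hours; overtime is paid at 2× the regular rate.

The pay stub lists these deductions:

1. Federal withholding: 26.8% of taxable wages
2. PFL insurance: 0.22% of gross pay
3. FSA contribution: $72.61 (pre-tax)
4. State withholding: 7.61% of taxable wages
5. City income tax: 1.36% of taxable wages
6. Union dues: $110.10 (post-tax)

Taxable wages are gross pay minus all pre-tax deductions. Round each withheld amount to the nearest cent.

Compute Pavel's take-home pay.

$1862.92

Regular pay: 40 × $58.43 = $2337.20
Overtime pay: 7 × $58.43 × 2 = $818.02
Gross pay = $2337.20 + $818.02 = $3155.22
FSA contribution: $72.61
Taxable wages = $3155.22 − $72.61 = $3082.61
City income tax: $3082.61 × 0.0136 = $41.92
Federal withholding: $3082.61 × 0.268 = $826.14
State withholding: $3082.61 × 0.0761 = $234.59
PFL insurance: $3155.22 × 0.0022 = $6.94
Union dues: $110.10
Total deductions = $72.61 + $41.92 + $826.14 + $234.59 + $6.94 + $110.10 = $1292.30
Net pay = $3155.22 − $1292.30 = $1862.92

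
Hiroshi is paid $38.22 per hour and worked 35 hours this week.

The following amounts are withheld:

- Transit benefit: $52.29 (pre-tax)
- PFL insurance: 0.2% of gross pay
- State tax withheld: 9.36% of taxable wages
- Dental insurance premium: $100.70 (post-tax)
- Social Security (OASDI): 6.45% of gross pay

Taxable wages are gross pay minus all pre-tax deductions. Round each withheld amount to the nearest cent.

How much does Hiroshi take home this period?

Gross pay: 35 × $38.22 = $1,337.70
Transit benefit: $52.29
Taxable wages = $1,337.70 − $52.29 = $1,285.41
State tax withheld: $1,285.41 × 0.0936 = $120.31
Social Security (OASDI): $1,337.70 × 0.0645 = $86.28
PFL insurance: $1,337.70 × 0.002 = $2.68
Dental insurance premium: $100.70
Total deductions = $52.29 + $120.31 + $86.28 + $2.68 + $100.70 = $362.26
Net pay = $1,337.70 − $362.26 = $975.44

$975.44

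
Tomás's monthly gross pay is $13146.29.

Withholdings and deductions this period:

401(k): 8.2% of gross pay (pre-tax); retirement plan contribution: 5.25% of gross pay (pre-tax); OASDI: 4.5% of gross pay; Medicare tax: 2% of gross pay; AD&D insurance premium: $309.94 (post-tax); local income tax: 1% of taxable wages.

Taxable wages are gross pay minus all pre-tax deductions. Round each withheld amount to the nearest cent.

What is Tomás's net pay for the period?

Retirement plan contribution: $13146.29 × 0.0525 = $690.18
401(k): $13146.29 × 0.082 = $1078.00
Pre-tax total = $690.18 + $1078.00 = $1768.18
Taxable wages = $13146.29 − $1768.18 = $11378.11
Local income tax: $11378.11 × 0.01 = $113.78
OASDI: $13146.29 × 0.045 = $591.58
Medicare tax: $13146.29 × 0.02 = $262.93
AD&D insurance premium: $309.94
Total deductions = $690.18 + $1078.00 + $113.78 + $591.58 + $262.93 + $309.94 = $3046.41
Net pay = $13146.29 − $3046.41 = $10099.88

$10099.88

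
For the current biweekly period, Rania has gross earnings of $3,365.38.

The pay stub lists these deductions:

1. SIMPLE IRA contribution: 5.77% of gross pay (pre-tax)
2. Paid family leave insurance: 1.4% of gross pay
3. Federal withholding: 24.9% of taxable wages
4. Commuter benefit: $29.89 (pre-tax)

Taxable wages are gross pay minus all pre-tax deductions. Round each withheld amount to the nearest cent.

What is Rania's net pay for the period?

SIMPLE IRA contribution: $3,365.38 × 0.0577 = $194.18
Commuter benefit: $29.89
Pre-tax total = $194.18 + $29.89 = $224.07
Taxable wages = $3,365.38 − $224.07 = $3,141.31
Federal withholding: $3,141.31 × 0.249 = $782.19
Paid family leave insurance: $3,365.38 × 0.014 = $47.12
Total deductions = $194.18 + $29.89 + $782.19 + $47.12 = $1,053.38
Net pay = $3,365.38 − $1,053.38 = $2,312.00

$2,312.00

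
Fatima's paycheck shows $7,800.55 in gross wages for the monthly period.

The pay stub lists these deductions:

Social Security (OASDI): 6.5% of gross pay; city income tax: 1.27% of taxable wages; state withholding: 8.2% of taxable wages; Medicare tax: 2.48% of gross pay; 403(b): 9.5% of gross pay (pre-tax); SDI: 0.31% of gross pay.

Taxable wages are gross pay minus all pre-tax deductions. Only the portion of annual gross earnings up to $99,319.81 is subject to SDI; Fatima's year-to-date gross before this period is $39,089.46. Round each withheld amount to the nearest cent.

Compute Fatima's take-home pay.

403(b): $7,800.55 × 0.095 = $741.05
Taxable wages = $7,800.55 − $741.05 = $7,059.50
City income tax: $7,059.50 × 0.0127 = $89.66
State withholding: $7,059.50 × 0.082 = $578.88
SDI: cap not yet reached, full $7,800.55 is subject → $7,800.55 × 0.0031 = $24.18
Social Security (OASDI): $7,800.55 × 0.065 = $507.04
Medicare tax: $7,800.55 × 0.0248 = $193.45
Total deductions = $741.05 + $89.66 + $578.88 + $24.18 + $507.04 + $193.45 = $2,134.26
Net pay = $7,800.55 − $2,134.26 = $5,666.29

$5,666.29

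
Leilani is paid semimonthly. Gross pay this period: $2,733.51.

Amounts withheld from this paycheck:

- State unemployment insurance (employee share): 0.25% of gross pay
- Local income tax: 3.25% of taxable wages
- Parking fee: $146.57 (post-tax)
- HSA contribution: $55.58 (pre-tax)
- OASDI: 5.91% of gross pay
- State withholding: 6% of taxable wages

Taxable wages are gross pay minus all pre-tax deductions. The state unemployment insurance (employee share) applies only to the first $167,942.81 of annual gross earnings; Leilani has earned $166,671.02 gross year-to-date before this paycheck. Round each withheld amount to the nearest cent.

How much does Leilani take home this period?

$2,118.92

HSA contribution: $55.58
Taxable wages = $2,733.51 − $55.58 = $2,677.93
Local income tax: $2,677.93 × 0.0325 = $87.03
State withholding: $2,677.93 × 0.06 = $160.68
OASDI: $2,733.51 × 0.0591 = $161.55
State unemployment insurance (employee share): only $167,942.81 − $166,671.02 = $1,271.79 of this check is subject → $1,271.79 × 0.0025 = $3.18
Parking fee: $146.57
Total deductions = $55.58 + $87.03 + $160.68 + $161.55 + $3.18 + $146.57 = $614.59
Net pay = $2,733.51 − $614.59 = $2,118.92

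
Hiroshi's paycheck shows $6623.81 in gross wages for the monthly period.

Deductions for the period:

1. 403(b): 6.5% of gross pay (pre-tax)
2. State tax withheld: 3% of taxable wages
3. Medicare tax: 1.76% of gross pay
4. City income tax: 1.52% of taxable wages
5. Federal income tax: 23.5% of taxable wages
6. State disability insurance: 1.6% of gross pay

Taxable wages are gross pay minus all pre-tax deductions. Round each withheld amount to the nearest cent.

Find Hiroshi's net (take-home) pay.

$4235.34

403(b): $6623.81 × 0.065 = $430.55
Taxable wages = $6623.81 − $430.55 = $6193.26
City income tax: $6193.26 × 0.0152 = $94.14
Federal income tax: $6193.26 × 0.235 = $1455.42
State tax withheld: $6193.26 × 0.03 = $185.80
Medicare tax: $6623.81 × 0.0176 = $116.58
State disability insurance: $6623.81 × 0.016 = $105.98
Total deductions = $430.55 + $94.14 + $1455.42 + $185.80 + $116.58 + $105.98 = $2388.47
Net pay = $6623.81 − $2388.47 = $4235.34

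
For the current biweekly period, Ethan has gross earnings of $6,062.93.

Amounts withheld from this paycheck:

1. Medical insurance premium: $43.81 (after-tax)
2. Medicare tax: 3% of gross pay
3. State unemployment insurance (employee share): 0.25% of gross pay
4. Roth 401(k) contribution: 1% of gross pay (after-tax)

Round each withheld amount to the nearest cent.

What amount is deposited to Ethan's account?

Medicare tax: $6,062.93 × 0.03 = $181.89
State unemployment insurance (employee share): $6,062.93 × 0.0025 = $15.16
Roth 401(k) contribution: $6,062.93 × 0.01 = $60.63
Medical insurance premium: $43.81
Total deductions = $181.89 + $15.16 + $60.63 + $43.81 = $301.49
Net pay = $6,062.93 − $301.49 = $5,761.44

$5,761.44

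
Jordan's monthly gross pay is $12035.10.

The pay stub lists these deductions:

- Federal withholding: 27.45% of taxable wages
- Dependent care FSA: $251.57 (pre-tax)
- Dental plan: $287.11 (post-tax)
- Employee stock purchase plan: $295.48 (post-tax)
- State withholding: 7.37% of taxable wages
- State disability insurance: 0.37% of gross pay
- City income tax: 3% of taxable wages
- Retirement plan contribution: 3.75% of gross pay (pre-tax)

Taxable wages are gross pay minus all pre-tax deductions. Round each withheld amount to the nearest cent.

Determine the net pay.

Retirement plan contribution: $12035.10 × 0.0375 = $451.32
Dependent care FSA: $251.57
Pre-tax total = $451.32 + $251.57 = $702.89
Taxable wages = $12035.10 − $702.89 = $11332.21
State withholding: $11332.21 × 0.0737 = $835.18
City income tax: $11332.21 × 0.03 = $339.97
Federal withholding: $11332.21 × 0.2745 = $3110.69
State disability insurance: $12035.10 × 0.0037 = $44.53
Dental plan: $287.11
Employee stock purchase plan: $295.48
Total deductions = $451.32 + $251.57 + $835.18 + $339.97 + $3110.69 + $44.53 + $287.11 + $295.48 = $5615.85
Net pay = $12035.10 − $5615.85 = $6419.25

$6419.25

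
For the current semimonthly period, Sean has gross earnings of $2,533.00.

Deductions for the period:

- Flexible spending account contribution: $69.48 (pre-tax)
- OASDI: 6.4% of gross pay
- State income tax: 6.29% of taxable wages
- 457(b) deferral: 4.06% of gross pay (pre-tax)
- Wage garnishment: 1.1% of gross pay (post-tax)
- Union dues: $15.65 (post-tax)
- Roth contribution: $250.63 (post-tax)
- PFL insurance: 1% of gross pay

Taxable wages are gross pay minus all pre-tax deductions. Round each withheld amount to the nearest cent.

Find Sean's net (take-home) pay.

Flexible spending account contribution: $69.48
457(b) deferral: $2,533.00 × 0.0406 = $102.84
Pre-tax total = $69.48 + $102.84 = $172.32
Taxable wages = $2,533.00 − $172.32 = $2,360.68
State income tax: $2,360.68 × 0.0629 = $148.49
OASDI: $2,533.00 × 0.064 = $162.11
PFL insurance: $2,533.00 × 0.01 = $25.33
Wage garnishment: $2,533.00 × 0.011 = $27.86
Roth contribution: $250.63
Union dues: $15.65
Total deductions = $69.48 + $102.84 + $148.49 + $162.11 + $25.33 + $27.86 + $250.63 + $15.65 = $802.39
Net pay = $2,533.00 − $802.39 = $1,730.61

$1,730.61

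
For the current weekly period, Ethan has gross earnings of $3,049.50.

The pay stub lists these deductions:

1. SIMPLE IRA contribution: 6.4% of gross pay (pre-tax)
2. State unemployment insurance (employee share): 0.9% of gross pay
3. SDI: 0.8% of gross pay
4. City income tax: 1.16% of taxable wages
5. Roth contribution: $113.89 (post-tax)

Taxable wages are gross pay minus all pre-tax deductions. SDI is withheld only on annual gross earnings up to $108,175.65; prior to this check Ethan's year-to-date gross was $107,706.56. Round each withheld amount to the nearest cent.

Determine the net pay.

$2,676.13

SIMPLE IRA contribution: $3,049.50 × 0.064 = $195.17
Taxable wages = $3,049.50 − $195.17 = $2,854.33
City income tax: $2,854.33 × 0.0116 = $33.11
SDI: only $108,175.65 − $107,706.56 = $469.09 of this check is subject → $469.09 × 0.008 = $3.75
State unemployment insurance (employee share): $3,049.50 × 0.009 = $27.45
Roth contribution: $113.89
Total deductions = $195.17 + $33.11 + $3.75 + $27.45 + $113.89 = $373.37
Net pay = $3,049.50 − $373.37 = $2,676.13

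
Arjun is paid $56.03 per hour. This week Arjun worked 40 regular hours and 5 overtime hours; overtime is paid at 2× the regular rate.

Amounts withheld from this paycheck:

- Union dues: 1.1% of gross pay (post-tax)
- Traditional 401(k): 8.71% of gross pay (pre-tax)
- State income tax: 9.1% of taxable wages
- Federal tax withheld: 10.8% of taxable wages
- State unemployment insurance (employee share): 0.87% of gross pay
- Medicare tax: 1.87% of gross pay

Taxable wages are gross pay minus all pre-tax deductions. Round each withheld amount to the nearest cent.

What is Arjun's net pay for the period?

Regular pay: 40 × $56.03 = $2241.20
Overtime pay: 5 × $56.03 × 2 = $560.30
Gross pay = $2241.20 + $560.30 = $2801.50
Traditional 401(k): $2801.50 × 0.0871 = $244.01
Taxable wages = $2801.50 − $244.01 = $2557.49
State income tax: $2557.49 × 0.091 = $232.73
Federal tax withheld: $2557.49 × 0.108 = $276.21
Medicare tax: $2801.50 × 0.0187 = $52.39
State unemployment insurance (employee share): $2801.50 × 0.0087 = $24.37
Union dues: $2801.50 × 0.011 = $30.82
Total deductions = $244.01 + $232.73 + $276.21 + $52.39 + $24.37 + $30.82 = $860.53
Net pay = $2801.50 − $860.53 = $1940.97

$1940.97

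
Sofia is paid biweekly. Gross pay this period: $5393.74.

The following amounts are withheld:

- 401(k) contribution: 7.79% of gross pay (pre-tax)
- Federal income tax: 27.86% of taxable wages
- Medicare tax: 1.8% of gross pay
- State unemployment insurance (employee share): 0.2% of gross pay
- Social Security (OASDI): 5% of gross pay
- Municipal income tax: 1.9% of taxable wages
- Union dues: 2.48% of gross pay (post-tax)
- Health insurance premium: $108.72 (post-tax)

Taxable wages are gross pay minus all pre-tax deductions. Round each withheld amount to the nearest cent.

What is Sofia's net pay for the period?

$2873.38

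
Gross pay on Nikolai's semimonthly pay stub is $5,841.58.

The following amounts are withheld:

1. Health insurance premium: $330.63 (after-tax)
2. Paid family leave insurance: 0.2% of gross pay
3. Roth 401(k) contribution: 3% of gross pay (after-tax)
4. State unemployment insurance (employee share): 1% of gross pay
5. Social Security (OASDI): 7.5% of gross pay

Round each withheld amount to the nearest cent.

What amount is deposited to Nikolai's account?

$4,827.48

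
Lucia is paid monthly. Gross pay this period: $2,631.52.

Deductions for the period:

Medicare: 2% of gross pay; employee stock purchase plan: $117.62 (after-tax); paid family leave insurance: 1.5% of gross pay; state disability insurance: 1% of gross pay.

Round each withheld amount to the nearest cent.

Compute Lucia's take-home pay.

Paid family leave insurance: $2,631.52 × 0.015 = $39.47
Medicare: $2,631.52 × 0.02 = $52.63
State disability insurance: $2,631.52 × 0.01 = $26.32
Employee stock purchase plan: $117.62
Total deductions = $39.47 + $52.63 + $26.32 + $117.62 = $236.04
Net pay = $2,631.52 − $236.04 = $2,395.48

$2,395.48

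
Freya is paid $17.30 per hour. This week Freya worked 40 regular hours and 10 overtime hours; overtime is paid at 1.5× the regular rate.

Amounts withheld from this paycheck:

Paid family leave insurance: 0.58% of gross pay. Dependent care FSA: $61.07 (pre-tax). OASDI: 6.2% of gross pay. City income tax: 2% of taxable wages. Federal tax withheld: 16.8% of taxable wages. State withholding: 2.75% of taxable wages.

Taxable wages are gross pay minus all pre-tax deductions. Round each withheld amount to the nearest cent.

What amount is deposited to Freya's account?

Regular pay: 40 × $17.30 = $692.00
Overtime pay: 10 × $17.30 × 1.5 = $259.50
Gross pay = $692.00 + $259.50 = $951.50
Dependent care FSA: $61.07
Taxable wages = $951.50 − $61.07 = $890.43
State withholding: $890.43 × 0.0275 = $24.49
Federal tax withheld: $890.43 × 0.168 = $149.59
City income tax: $890.43 × 0.02 = $17.81
OASDI: $951.50 × 0.062 = $58.99
Paid family leave insurance: $951.50 × 0.0058 = $5.52
Total deductions = $61.07 + $24.49 + $149.59 + $17.81 + $58.99 + $5.52 = $317.47
Net pay = $951.50 − $317.47 = $634.03

$634.03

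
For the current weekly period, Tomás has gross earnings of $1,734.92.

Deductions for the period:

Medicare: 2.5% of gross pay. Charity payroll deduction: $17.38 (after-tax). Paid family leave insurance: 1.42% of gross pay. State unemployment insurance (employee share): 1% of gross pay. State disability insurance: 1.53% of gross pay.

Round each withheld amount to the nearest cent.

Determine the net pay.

$1,605.64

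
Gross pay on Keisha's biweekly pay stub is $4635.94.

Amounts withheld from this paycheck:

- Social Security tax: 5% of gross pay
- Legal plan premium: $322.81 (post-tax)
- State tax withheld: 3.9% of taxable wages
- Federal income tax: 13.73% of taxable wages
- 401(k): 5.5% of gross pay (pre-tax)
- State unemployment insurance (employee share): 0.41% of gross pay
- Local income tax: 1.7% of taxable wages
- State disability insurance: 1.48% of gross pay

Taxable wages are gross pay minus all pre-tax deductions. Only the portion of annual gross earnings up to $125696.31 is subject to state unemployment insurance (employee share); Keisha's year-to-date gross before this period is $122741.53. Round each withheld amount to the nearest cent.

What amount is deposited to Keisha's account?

401(k): $4635.94 × 0.055 = $254.98
Taxable wages = $4635.94 − $254.98 = $4380.96
State tax withheld: $4380.96 × 0.039 = $170.86
Federal income tax: $4380.96 × 0.1373 = $601.51
Local income tax: $4380.96 × 0.017 = $74.48
State unemployment insurance (employee share): only $125696.31 − $122741.53 = $2954.78 of this check is subject → $2954.78 × 0.0041 = $12.11
State disability insurance: $4635.94 × 0.0148 = $68.61
Social Security tax: $4635.94 × 0.05 = $231.80
Legal plan premium: $322.81
Total deductions = $254.98 + $170.86 + $601.51 + $74.48 + $12.11 + $68.61 + $231.80 + $322.81 = $1737.16
Net pay = $4635.94 − $1737.16 = $2898.78

$2898.78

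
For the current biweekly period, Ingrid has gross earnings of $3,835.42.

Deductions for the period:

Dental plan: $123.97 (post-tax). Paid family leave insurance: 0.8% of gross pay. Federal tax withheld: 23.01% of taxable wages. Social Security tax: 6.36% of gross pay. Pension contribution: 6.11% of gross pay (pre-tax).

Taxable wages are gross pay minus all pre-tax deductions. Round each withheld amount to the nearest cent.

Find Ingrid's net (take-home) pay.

$2,373.89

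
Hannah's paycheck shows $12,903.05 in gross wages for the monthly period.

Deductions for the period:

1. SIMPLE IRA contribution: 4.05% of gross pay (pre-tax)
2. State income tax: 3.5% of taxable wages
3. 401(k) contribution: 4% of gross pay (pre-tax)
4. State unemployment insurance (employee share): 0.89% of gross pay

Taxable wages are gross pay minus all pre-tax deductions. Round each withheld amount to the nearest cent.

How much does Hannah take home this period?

$11,334.27

SIMPLE IRA contribution: $12,903.05 × 0.0405 = $522.57
401(k) contribution: $12,903.05 × 0.04 = $516.12
Pre-tax total = $522.57 + $516.12 = $1,038.69
Taxable wages = $12,903.05 − $1,038.69 = $11,864.36
State income tax: $11,864.36 × 0.035 = $415.25
State unemployment insurance (employee share): $12,903.05 × 0.0089 = $114.84
Total deductions = $522.57 + $516.12 + $415.25 + $114.84 = $1,568.78
Net pay = $12,903.05 − $1,568.78 = $11,334.27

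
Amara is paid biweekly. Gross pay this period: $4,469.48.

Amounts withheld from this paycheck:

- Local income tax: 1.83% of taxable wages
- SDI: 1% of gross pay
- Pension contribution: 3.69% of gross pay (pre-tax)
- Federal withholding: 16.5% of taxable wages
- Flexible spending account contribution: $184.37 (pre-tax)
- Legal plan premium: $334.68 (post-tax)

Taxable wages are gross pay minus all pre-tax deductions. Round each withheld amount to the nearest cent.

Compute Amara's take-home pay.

$2,985.59

Pension contribution: $4,469.48 × 0.0369 = $164.92
Flexible spending account contribution: $184.37
Pre-tax total = $164.92 + $184.37 = $349.29
Taxable wages = $4,469.48 − $349.29 = $4,120.19
Federal withholding: $4,120.19 × 0.165 = $679.83
Local income tax: $4,120.19 × 0.0183 = $75.40
SDI: $4,469.48 × 0.01 = $44.69
Legal plan premium: $334.68
Total deductions = $164.92 + $184.37 + $679.83 + $75.40 + $44.69 + $334.68 = $1,483.89
Net pay = $4,469.48 − $1,483.89 = $2,985.59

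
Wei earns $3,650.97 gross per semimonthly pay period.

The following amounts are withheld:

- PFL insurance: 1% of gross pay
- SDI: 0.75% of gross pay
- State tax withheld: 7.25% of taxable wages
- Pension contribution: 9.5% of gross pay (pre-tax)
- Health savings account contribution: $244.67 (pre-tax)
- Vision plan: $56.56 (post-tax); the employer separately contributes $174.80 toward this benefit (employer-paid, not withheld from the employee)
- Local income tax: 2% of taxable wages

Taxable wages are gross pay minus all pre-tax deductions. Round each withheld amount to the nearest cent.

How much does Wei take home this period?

$2,656.01

Health savings account contribution: $244.67
Pension contribution: $3,650.97 × 0.095 = $346.84
Pre-tax total = $244.67 + $346.84 = $591.51
Taxable wages = $3,650.97 − $591.51 = $3,059.46
State tax withheld: $3,059.46 × 0.0725 = $221.81
Local income tax: $3,059.46 × 0.02 = $61.19
SDI: $3,650.97 × 0.0075 = $27.38
PFL insurance: $3,650.97 × 0.01 = $36.51
Vision plan: $56.56
(Employer's $174.80 toward vision plan is not withheld from the employee.)
Total deductions = $244.67 + $346.84 + $221.81 + $61.19 + $27.38 + $36.51 + $56.56 = $994.96
Net pay = $3,650.97 − $994.96 = $2,656.01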